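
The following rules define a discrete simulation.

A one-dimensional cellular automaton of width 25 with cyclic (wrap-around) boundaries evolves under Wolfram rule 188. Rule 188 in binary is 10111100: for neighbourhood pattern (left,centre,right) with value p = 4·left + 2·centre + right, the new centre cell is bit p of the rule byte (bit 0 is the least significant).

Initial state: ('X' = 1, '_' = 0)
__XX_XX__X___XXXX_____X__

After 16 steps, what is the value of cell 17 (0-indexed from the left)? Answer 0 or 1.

0) __XX_XX__X___XXXX_____X__
1) __X_XX_X_XX__XXX_X____XX_
2) __XXX_XXXX_X_XX_XXX___X_X
3) X_XX_XXXX_XXXX_XXX_X__XXX
4) _XX_XXXX_XXXX_XXX_XXX_XXX
5) XX_XXXX_XXXX_XXX_XXX_XXX_
6) X_XXXX_XXXX_XXX_XXX_XXX_X
7) _XXXX_XXXX_XXX_XXX_XXX_XX
8) XXXX_XXXX_XXX_XXX_XXX_XX_
9) XXX_XXXX_XXX_XXX_XXX_XX_X
10) XX_XXXX_XXX_XXX_XXX_XX_XX
11) X_XXXX_XXX_XXX_XXX_XX_XXX
12) _XXXX_XXX_XXX_XXX_XX_XXXX
13) XXXX_XXX_XXX_XXX_XX_XXXX_
14) XXX_XXX_XXX_XXX_XX_XXXX_X
15) XX_XXX_XXX_XXX_XX_XXXX_XX
16) X_XXX_XXX_XXX_XX_XXXX_XXX

1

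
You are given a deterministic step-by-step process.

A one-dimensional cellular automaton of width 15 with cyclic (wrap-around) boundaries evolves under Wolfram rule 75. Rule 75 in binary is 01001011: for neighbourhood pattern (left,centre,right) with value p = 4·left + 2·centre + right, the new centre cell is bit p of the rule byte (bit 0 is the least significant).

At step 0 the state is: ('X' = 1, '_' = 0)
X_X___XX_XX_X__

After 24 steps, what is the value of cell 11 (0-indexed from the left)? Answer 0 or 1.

t=0: X_X___XX_XX_X__
t=1: ____XXXX_XX___X
t=2: _XXXX__X_XX_XX_
t=3: XX__X_X__XX_XX_
t=4: XX_X____XXX_XX_
t=5: XX___XXXX_X_XX_
t=6: XX_XXX__X___XX_
t=7: XX_X_X_X__XXXX_
t=8: XX_______XX__X_
t=9: XX_XXXXXXXX_X__
t=10: XX_X______X___X
t=11: _X___XXXXX__XXX
t=12: ___XXX___X_XX_X
t=13: _XXX_X_XX__XX__
t=14: XX_X___XX_XXX_X
t=15: _X___XXXX_X_X_X
t=16: ___XXX__X______
t=17: XXXX_X_X__XXXXX
t=18: ___X_____XX____
t=19: XXX__XXXXXX_XXX
t=20: __X_XX____X_X__
t=21: XX__XX_XXX____X
t=22: _X_XXX_X_X_XXXX
t=23: ___X_X_____X__X
t=24: _XX____XXXX__X_

0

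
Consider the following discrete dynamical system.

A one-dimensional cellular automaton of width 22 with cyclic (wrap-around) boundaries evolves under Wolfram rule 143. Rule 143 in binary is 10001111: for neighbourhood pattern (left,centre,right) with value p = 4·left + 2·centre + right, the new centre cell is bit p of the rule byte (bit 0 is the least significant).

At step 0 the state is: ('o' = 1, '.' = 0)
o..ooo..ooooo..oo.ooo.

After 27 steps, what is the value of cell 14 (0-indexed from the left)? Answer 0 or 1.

0) o..ooo..ooooo..oo.ooo.
1) o.ooo..ooooo..oo..oo..
2) o.oo..ooooo..oo..oo..o
3) ..o..ooooo..oo..oo..oo
4) .oo.ooooo..oo..oo..oo.
5) oo..oooo..oo..oo..oo..
6) o..oooo..oo..oo..oo..o
7) ..oooo..oo..oo..oo..oo
8) .oooo..oo..oo..oo..oo.
9) oooo..oo..oo..oo..oo..
10) ooo..oo..oo..oo..oo..o
11) oo..oo..oo..oo..oo..oo
12) o..oo..oo..oo..oo..ooo
13) ..oo..oo..oo..oo..oooo
14) .oo..oo..oo..oo..oooo.
15) oo..oo..oo..oo..oooo..
16) o..oo..oo..oo..oooo..o
17) ..oo..oo..oo..oooo..oo
18) .oo..oo..oo..oooo..oo.
19) oo..oo..oo..oooo..oo..
20) o..oo..oo..oooo..oo..o
21) ..oo..oo..oooo..oo..oo
22) .oo..oo..oooo..oo..oo.
23) oo..oo..oooo..oo..oo..
24) o..oo..oooo..oo..oo..o
25) ..oo..oooo..oo..oo..oo
26) .oo..oooo..oo..oo..oo.
27) oo..oooo..oo..oo..oo..

1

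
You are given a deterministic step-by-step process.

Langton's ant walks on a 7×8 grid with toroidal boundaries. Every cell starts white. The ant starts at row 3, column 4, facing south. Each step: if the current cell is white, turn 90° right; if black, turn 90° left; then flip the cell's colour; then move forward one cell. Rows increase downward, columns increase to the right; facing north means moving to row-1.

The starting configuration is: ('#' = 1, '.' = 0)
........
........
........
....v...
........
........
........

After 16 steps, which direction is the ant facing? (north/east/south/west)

south

0) ........
........
........
....v...
........
........
........
1) ........
........
........
...<#...
........
........
........
2) ........
........
...^....
...##...
........
........
........
3) ........
........
...#>...
...##...
........
........
........
4) ........
........
...##...
...#v...
........
........
........
5) ........
........
...##...
...#.>..
........
........
........
6) ........
........
...##...
...#.#..
.....v..
........
........
7) ........
........
...##...
...#.#..
....<#..
........
........
8) ........
........
...##...
...#^#..
....##..
........
........
9) ........
........
...##...
...##>..
....##..
........
........
10) ........
........
...##^..
...##...
....##..
........
........
11) ........
........
...###>.
...##...
....##..
........
........
12) ........
........
...####.
...##.v.
....##..
........
........
13) ........
........
...####.
...##<#.
....##..
........
........
14) ........
........
...##^#.
...####.
....##..
........
........
15) ........
........
...#<.#.
...####.
....##..
........
........
16) ........
........
...#..#.
...#v##.
....##..
........
........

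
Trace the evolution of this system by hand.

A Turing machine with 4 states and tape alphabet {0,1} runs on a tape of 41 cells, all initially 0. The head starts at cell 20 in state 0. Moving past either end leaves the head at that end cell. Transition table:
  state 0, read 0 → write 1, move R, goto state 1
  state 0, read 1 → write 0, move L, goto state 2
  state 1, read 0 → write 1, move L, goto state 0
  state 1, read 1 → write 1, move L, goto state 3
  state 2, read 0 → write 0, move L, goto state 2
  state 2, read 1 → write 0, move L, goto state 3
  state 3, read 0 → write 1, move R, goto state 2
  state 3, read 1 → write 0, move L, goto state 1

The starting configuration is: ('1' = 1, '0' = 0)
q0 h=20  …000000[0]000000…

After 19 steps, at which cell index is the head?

gen 0: q0 h=20  …000000[0]000000…
gen 1: q1 h=21  …000001[0]000000…
gen 2: q0 h=20  …000000[1]100000…
gen 3: q2 h=19  …000000[0]010000…
gen 4: q2 h=18  …000000[0]001000…
gen 5: q2 h=17  …000000[0]000100…
gen 6: q2 h=16  …000000[0]000010…
gen 7: q2 h=15  …000000[0]000001…
gen 8: q2 h=14  …000000[0]000000…
gen 9: q2 h=13  …000000[0]000000…
gen 10: q2 h=12  …000000[0]000000…
gen 11: q2 h=11  …000000[0]000000…
gen 12: q2 h=10  …000000[0]000000…
gen 13: q2 h= 9  …000000[0]000000…
gen 14: q2 h= 8  …000000[0]000000…
gen 15: q2 h= 7  …000000[0]000000…
gen 16: q2 h= 6  |000000[0]000000…
gen 17: q2 h= 5  |00000[0]000000…
gen 18: q2 h= 4  |0000[0]000000…
gen 19: q2 h= 3  |000[0]000000…

3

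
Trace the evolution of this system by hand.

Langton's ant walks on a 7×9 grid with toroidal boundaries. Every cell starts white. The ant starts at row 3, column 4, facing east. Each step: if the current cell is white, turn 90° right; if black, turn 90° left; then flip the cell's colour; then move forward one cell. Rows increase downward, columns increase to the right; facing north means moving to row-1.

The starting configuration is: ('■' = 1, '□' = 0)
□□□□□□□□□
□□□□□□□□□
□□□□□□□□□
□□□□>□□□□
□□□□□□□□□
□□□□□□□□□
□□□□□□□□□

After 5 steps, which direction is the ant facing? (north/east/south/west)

gen 0: □□□□□□□□□
□□□□□□□□□
□□□□□□□□□
□□□□>□□□□
□□□□□□□□□
□□□□□□□□□
□□□□□□□□□
gen 1: □□□□□□□□□
□□□□□□□□□
□□□□□□□□□
□□□□■□□□□
□□□□v□□□□
□□□□□□□□□
□□□□□□□□□
gen 2: □□□□□□□□□
□□□□□□□□□
□□□□□□□□□
□□□□■□□□□
□□□<■□□□□
□□□□□□□□□
□□□□□□□□□
gen 3: □□□□□□□□□
□□□□□□□□□
□□□□□□□□□
□□□^■□□□□
□□□■■□□□□
□□□□□□□□□
□□□□□□□□□
gen 4: □□□□□□□□□
□□□□□□□□□
□□□□□□□□□
□□□■>□□□□
□□□■■□□□□
□□□□□□□□□
□□□□□□□□□
gen 5: □□□□□□□□□
□□□□□□□□□
□□□□^□□□□
□□□■□□□□□
□□□■■□□□□
□□□□□□□□□
□□□□□□□□□

north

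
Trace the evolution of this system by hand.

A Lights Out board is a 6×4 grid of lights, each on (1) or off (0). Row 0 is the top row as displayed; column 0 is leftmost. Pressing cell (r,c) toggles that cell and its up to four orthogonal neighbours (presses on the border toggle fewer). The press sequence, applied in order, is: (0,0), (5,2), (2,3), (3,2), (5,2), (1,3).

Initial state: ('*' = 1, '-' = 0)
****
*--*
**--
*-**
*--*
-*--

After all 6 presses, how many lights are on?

12

0) ****
*--*
**--
*-**
*--*
-*--
1) --**
---*
**--
*-**
*--*
-*--
2) --**
---*
**--
*-**
*-**
--**
3) --**
----
****
*-*-
*-**
--**
4) --**
----
**-*
**-*
*--*
--**
5) --**
----
**-*
**-*
*-**
-*--
6) --*-
--**
**--
**-*
*-**
-*--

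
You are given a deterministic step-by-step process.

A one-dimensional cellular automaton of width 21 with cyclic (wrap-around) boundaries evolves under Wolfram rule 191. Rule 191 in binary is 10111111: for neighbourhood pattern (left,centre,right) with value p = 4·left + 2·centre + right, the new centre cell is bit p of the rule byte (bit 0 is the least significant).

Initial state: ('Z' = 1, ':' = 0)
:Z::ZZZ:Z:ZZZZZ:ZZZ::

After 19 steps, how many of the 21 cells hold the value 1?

t=0: :Z::ZZZ:Z:ZZZZZ:ZZZ::
t=1: ZZZZZZ:ZZZZZZZ:ZZZ:ZZ
t=2: ZZZZZ:ZZZZZZZ:ZZZ:ZZZ
t=3: ZZZZ:ZZZZZZZ:ZZZ:ZZZZ
t=4: ZZZ:ZZZZZZZ:ZZZ:ZZZZZ
t=5: ZZ:ZZZZZZZ:ZZZ:ZZZZZZ
t=6: Z:ZZZZZZZ:ZZZ:ZZZZZZZ
t=7: :ZZZZZZZ:ZZZ:ZZZZZZZZ
t=8: ZZZZZZZ:ZZZ:ZZZZZZZZ:
t=9: ZZZZZZ:ZZZ:ZZZZZZZZ:Z
t=10: ZZZZZ:ZZZ:ZZZZZZZZ:ZZ
t=11: ZZZZ:ZZZ:ZZZZZZZZ:ZZZ
t=12: ZZZ:ZZZ:ZZZZZZZZ:ZZZZ
t=13: ZZ:ZZZ:ZZZZZZZZ:ZZZZZ
t=14: Z:ZZZ:ZZZZZZZZ:ZZZZZZ
t=15: :ZZZ:ZZZZZZZZ:ZZZZZZZ
t=16: ZZZ:ZZZZZZZZ:ZZZZZZZ:
t=17: ZZ:ZZZZZZZZ:ZZZZZZZ:Z
t=18: Z:ZZZZZZZZ:ZZZZZZZ:ZZ
t=19: :ZZZZZZZZ:ZZZZZZZ:ZZZ

18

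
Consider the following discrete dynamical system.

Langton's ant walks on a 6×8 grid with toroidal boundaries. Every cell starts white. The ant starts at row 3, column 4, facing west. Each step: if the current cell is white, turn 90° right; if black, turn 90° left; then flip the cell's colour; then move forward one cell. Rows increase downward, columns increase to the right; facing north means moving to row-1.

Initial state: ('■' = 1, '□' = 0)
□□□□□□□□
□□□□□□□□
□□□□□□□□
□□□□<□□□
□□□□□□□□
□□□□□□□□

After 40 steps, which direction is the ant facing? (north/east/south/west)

k=0  □□□□□□□□
□□□□□□□□
□□□□□□□□
□□□□<□□□
□□□□□□□□
□□□□□□□□
k=1  □□□□□□□□
□□□□□□□□
□□□□^□□□
□□□□■□□□
□□□□□□□□
□□□□□□□□
k=2  □□□□□□□□
□□□□□□□□
□□□□■>□□
□□□□■□□□
□□□□□□□□
□□□□□□□□
k=3  □□□□□□□□
□□□□□□□□
□□□□■■□□
□□□□■v□□
□□□□□□□□
□□□□□□□□
k=4  □□□□□□□□
□□□□□□□□
□□□□■■□□
□□□□<■□□
□□□□□□□□
□□□□□□□□
k=5  □□□□□□□□
□□□□□□□□
□□□□■■□□
□□□□□■□□
□□□□v□□□
□□□□□□□□
k=6  □□□□□□□□
□□□□□□□□
□□□□■■□□
□□□□□■□□
□□□<■□□□
□□□□□□□□
k=7  □□□□□□□□
□□□□□□□□
□□□□■■□□
□□□^□■□□
□□□■■□□□
□□□□□□□□
k=8  □□□□□□□□
□□□□□□□□
□□□□■■□□
□□□■>■□□
□□□■■□□□
□□□□□□□□
k=9  □□□□□□□□
□□□□□□□□
□□□□■■□□
□□□■■■□□
□□□■v□□□
□□□□□□□□
k=10  □□□□□□□□
□□□□□□□□
□□□□■■□□
□□□■■■□□
□□□■□>□□
□□□□□□□□
k=11  □□□□□□□□
□□□□□□□□
□□□□■■□□
□□□■■■□□
□□□■□■□□
□□□□□v□□
k=12  □□□□□□□□
□□□□□□□□
□□□□■■□□
□□□■■■□□
□□□■□■□□
□□□□<■□□
k=13  □□□□□□□□
□□□□□□□□
□□□□■■□□
□□□■■■□□
□□□■^■□□
□□□□■■□□
k=14  □□□□□□□□
□□□□□□□□
□□□□■■□□
□□□■■■□□
□□□■■>□□
□□□□■■□□
k=15  □□□□□□□□
□□□□□□□□
□□□□■■□□
□□□■■^□□
□□□■■□□□
□□□□■■□□
k=16  □□□□□□□□
□□□□□□□□
□□□□■■□□
□□□■<□□□
□□□■■□□□
□□□□■■□□
k=17  □□□□□□□□
□□□□□□□□
□□□□■■□□
□□□■□□□□
□□□■v□□□
□□□□■■□□
k=18  □□□□□□□□
□□□□□□□□
□□□□■■□□
□□□■□□□□
□□□■□>□□
□□□□■■□□
k=19  □□□□□□□□
□□□□□□□□
□□□□■■□□
□□□■□□□□
□□□■□■□□
□□□□■v□□
k=20  □□□□□□□□
□□□□□□□□
□□□□■■□□
□□□■□□□□
□□□■□■□□
□□□□■□>□
k=21  □□□□□□v□
□□□□□□□□
□□□□■■□□
□□□■□□□□
□□□■□■□□
□□□□■□■□
k=22  □□□□□<■□
□□□□□□□□
□□□□■■□□
□□□■□□□□
□□□■□■□□
□□□□■□■□
k=23  □□□□□■■□
□□□□□□□□
□□□□■■□□
□□□■□□□□
□□□■□■□□
□□□□■^■□
k=24  □□□□□■■□
□□□□□□□□
□□□□■■□□
□□□■□□□□
□□□■□■□□
□□□□■■>□
k=25  □□□□□■■□
□□□□□□□□
□□□□■■□□
□□□■□□□□
□□□■□■^□
□□□□■■□□
k=26  □□□□□■■□
□□□□□□□□
□□□□■■□□
□□□■□□□□
□□□■□■■>
□□□□■■□□
k=27  □□□□□■■□
□□□□□□□□
□□□□■■□□
□□□■□□□□
□□□■□■■■
□□□□■■□v
k=28  □□□□□■■□
□□□□□□□□
□□□□■■□□
□□□■□□□□
□□□■□■■■
□□□□■■<■
k=29  □□□□□■■□
□□□□□□□□
□□□□■■□□
□□□■□□□□
□□□■□■^■
□□□□■■■■
k=30  □□□□□■■□
□□□□□□□□
□□□□■■□□
□□□■□□□□
□□□■□<□■
□□□□■■■■
k=31  □□□□□■■□
□□□□□□□□
□□□□■■□□
□□□■□□□□
□□□■□□□■
□□□□■v■■
k=32  □□□□□■■□
□□□□□□□□
□□□□■■□□
□□□■□□□□
□□□■□□□■
□□□□■□>■
k=33  □□□□□■■□
□□□□□□□□
□□□□■■□□
□□□■□□□□
□□□■□□^■
□□□□■□□■
k=34  □□□□□■■□
□□□□□□□□
□□□□■■□□
□□□■□□□□
□□□■□□■>
□□□□■□□■
k=35  □□□□□■■□
□□□□□□□□
□□□□■■□□
□□□■□□□^
□□□■□□■□
□□□□■□□■
k=36  □□□□□■■□
□□□□□□□□
□□□□■■□□
>□□■□□□■
□□□■□□■□
□□□□■□□■
k=37  □□□□□■■□
□□□□□□□□
□□□□■■□□
■□□■□□□■
v□□■□□■□
□□□□■□□■
k=38  □□□□□■■□
□□□□□□□□
□□□□■■□□
■□□■□□□■
■□□■□□■<
□□□□■□□■
k=39  □□□□□■■□
□□□□□□□□
□□□□■■□□
■□□■□□□^
■□□■□□■■
□□□□■□□■
k=40  □□□□□■■□
□□□□□□□□
□□□□■■□□
■□□■□□<□
■□□■□□■■
□□□□■□□■

west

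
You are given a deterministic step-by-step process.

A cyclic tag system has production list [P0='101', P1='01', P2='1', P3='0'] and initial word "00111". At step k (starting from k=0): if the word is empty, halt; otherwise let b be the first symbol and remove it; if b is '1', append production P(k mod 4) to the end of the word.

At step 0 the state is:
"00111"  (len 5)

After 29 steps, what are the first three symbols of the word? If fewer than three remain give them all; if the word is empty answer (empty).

[0] "00111"  (len 5)
[1] "0111"  (len 4)
[2] "111"  (len 3)
[3] "111"  (len 3)
[4] "110"  (len 3)
[5] "10101"  (len 5)
[6] "010101"  (len 6)
[7] "10101"  (len 5)
[8] "01010"  (len 5)
[9] "1010"  (len 4)
[10] "01001"  (len 5)
[11] "1001"  (len 4)
[12] "0010"  (len 4)
[13] "010"  (len 3)
[14] "10"  (len 2)
[15] "01"  (len 2)
[16] "1"  (len 1)
[17] "101"  (len 3)
[18] "0101"  (len 4)
[19] "101"  (len 3)
[20] "010"  (len 3)
[21] "10"  (len 2)
[22] "001"  (len 3)
[23] "01"  (len 2)
[24] "1"  (len 1)
[25] "101"  (len 3)
[26] "0101"  (len 4)
[27] "101"  (len 3)
[28] "010"  (len 3)
[29] "10"  (len 2)

10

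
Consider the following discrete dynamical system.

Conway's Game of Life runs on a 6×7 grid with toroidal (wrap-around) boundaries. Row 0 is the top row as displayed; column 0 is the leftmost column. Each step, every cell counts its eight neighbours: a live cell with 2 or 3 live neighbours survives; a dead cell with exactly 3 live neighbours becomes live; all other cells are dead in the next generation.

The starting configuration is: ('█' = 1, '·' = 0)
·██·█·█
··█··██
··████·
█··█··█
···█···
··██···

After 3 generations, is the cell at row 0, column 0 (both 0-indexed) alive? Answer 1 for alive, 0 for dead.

1

step 0: ·██·█·█
··█··██
··████·
█··█··█
···█···
··██···
step 1: ██··█·█
█·····█
███····
·····██
···██··
·█··█··
step 2: ·█····█
··█··█·
·█···█·
███████
···██··
·██·█··
step 3: ██·█·█·
███··██
·······
██····█
······█
███·██·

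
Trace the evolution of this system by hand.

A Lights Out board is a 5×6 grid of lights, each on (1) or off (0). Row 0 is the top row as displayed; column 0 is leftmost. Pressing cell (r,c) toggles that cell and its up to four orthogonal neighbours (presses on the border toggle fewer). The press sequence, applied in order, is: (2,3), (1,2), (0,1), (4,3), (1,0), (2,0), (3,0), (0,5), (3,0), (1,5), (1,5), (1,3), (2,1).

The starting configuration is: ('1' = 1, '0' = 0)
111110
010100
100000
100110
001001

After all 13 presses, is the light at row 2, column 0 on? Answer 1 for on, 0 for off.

t=0: 111110
010100
100000
100110
001001
t=1: 111110
010000
101110
100010
001001
t=2: 110110
001100
100110
100010
001001
t=3: 001110
011100
100110
100010
001001
t=4: 001110
011100
100110
100110
000111
t=5: 101110
101100
000110
100110
000111
t=6: 101110
001100
110110
000110
000111
t=7: 101110
001100
010110
110110
100111
t=8: 101101
001101
010110
110110
100111
t=9: 101101
001101
110110
000110
000111
t=10: 101100
001110
110111
000110
000111
t=11: 101101
001101
110110
000110
000111
t=12: 101001
000011
110010
000110
000111
t=13: 101001
010011
001010
010110
000111

0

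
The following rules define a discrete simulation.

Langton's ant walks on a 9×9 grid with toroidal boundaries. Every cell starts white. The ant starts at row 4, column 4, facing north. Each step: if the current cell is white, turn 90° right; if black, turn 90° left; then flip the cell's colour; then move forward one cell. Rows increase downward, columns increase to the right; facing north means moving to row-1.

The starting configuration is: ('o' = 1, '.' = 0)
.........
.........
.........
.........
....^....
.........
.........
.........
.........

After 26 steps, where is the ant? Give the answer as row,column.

0) .........
.........
.........
.........
....^....
.........
.........
.........
.........
1) .........
.........
.........
.........
....o>...
.........
.........
.........
.........
2) .........
.........
.........
.........
....oo...
.....v...
.........
.........
.........
3) .........
.........
.........
.........
....oo...
....<o...
.........
.........
.........
4) .........
.........
.........
.........
....^o...
....oo...
.........
.........
.........
5) .........
.........
.........
.........
...<.o...
....oo...
.........
.........
.........
6) .........
.........
.........
...^.....
...o.o...
....oo...
.........
.........
.........
7) .........
.........
.........
...o>....
...o.o...
....oo...
.........
.........
.........
8) .........
.........
.........
...oo....
...ovo...
....oo...
.........
.........
.........
9) .........
.........
.........
...oo....
...<oo...
....oo...
.........
.........
.........
10) .........
.........
.........
...oo....
....oo...
...voo...
.........
.........
.........
11) .........
.........
.........
...oo....
....oo...
..<ooo...
.........
.........
.........
12) .........
.........
.........
...oo....
..^.oo...
..oooo...
.........
.........
.........
13) .........
.........
.........
...oo....
..o>oo...
..oooo...
.........
.........
.........
14) .........
.........
.........
...oo....
..oooo...
..ovoo...
.........
.........
.........
15) .........
.........
.........
...oo....
..oooo...
..o.>o...
.........
.........
.........
16) .........
.........
.........
...oo....
..oo^o...
..o..o...
.........
.........
.........
17) .........
.........
.........
...oo....
..o<.o...
..o..o...
.........
.........
.........
18) .........
.........
.........
...oo....
..o..o...
..ov.o...
.........
.........
.........
19) .........
.........
.........
...oo....
..o..o...
..<o.o...
.........
.........
.........
20) .........
.........
.........
...oo....
..o..o...
...o.o...
..v......
.........
.........
21) .........
.........
.........
...oo....
..o..o...
...o.o...
.<o......
.........
.........
22) .........
.........
.........
...oo....
..o..o...
.^.o.o...
.oo......
.........
.........
23) .........
.........
.........
...oo....
..o..o...
.o>o.o...
.oo......
.........
.........
24) .........
.........
.........
...oo....
..o..o...
.ooo.o...
.ov......
.........
.........
25) .........
.........
.........
...oo....
..o..o...
.ooo.o...
.o.>.....
.........
.........
26) .........
.........
.........
...oo....
..o..o...
.ooo.o...
.o.o.....
...v.....
.........

7,3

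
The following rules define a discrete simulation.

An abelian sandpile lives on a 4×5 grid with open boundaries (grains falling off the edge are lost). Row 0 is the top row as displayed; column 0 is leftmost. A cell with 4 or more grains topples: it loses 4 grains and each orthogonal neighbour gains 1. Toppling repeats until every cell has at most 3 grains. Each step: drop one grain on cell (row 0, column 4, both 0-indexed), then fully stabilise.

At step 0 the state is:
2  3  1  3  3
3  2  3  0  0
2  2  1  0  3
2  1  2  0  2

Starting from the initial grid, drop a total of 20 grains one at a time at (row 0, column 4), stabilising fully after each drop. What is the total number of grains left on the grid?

39

step 0: 2  3  1  3  3
3  2  3  0  0
2  2  1  0  3
2  1  2  0  2
step 1: 2  3  2  0  1
3  2  3  1  1
2  2  1  0  3
2  1  2  0  2
step 2: 2  3  2  0  2
3  2  3  1  1
2  2  1  0  3
2  1  2  0  2
step 3: 2  3  2  0  3
3  2  3  1  1
2  2  1  0  3
2  1  2  0  2
step 4: 2  3  2  1  0
3  2  3  1  2
2  2  1  0  3
2  1  2  0  2
step 5: 2  3  2  1  1
3  2  3  1  2
2  2  1  0  3
2  1  2  0  2
step 6: 2  3  2  1  2
3  2  3  1  2
2  2  1  0  3
2  1  2  0  2
step 7: 2  3  2  1  3
3  2  3  1  2
2  2  1  0  3
2  1  2  0  2
step 8: 2  3  2  2  0
3  2  3  1  3
2  2  1  0  3
2  1  2  0  2
step 9: 2  3  2  2  1
3  2  3  1  3
2  2  1  0  3
2  1  2  0  2
step 10: 2  3  2  2  2
3  2  3  1  3
2  2  1  0  3
2  1  2  0  2
step 11: 2  3  2  2  3
3  2  3  1  3
2  2  1  0  3
2  1  2  0  2
step 12: 2  3  2  3  1
3  2  3  2  1
2  2  1  1  0
2  1  2  0  3
step 13: 2  3  2  3  2
3  2  3  2  1
2  2  1  1  0
2  1  2  0  3
step 14: 2  3  2  3  3
3  2  3  2  1
2  2  1  1  0
2  1  2  0  3
step 15: 2  3  3  0  1
3  2  3  3  2
2  2  1  1  0
2  1  2  0  3
step 16: 2  3  3  0  2
3  2  3  3  2
2  2  1  1  0
2  1  2  0  3
step 17: 2  3  3  0  3
3  2  3  3  2
2  2  1  1  0
2  1  2  0  3
step 18: 2  3  3  1  0
3  2  3  3  3
2  2  1  1  0
2  1  2  0  3
step 19: 2  3  3  1  1
3  2  3  3  3
2  2  1  1  0
2  1  2  0  3
step 20: 2  3  3  1  2
3  2  3  3  3
2  2  1  1  0
2  1  2  0  3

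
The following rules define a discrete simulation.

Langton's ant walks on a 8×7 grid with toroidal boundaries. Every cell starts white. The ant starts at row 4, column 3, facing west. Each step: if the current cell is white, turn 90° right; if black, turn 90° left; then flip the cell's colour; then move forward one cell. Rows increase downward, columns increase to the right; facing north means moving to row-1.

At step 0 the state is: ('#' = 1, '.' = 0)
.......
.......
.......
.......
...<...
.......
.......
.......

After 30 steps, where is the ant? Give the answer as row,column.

5,4

0) .......
.......
.......
.......
...<...
.......
.......
.......
1) .......
.......
.......
...^...
...#...
.......
.......
.......
2) .......
.......
.......
...#>..
...#...
.......
.......
.......
3) .......
.......
.......
...##..
...#v..
.......
.......
.......
4) .......
.......
.......
...##..
...<#..
.......
.......
.......
5) .......
.......
.......
...##..
....#..
...v...
.......
.......
6) .......
.......
.......
...##..
....#..
..<#...
.......
.......
7) .......
.......
.......
...##..
..^.#..
..##...
.......
.......
8) .......
.......
.......
...##..
..#>#..
..##...
.......
.......
9) .......
.......
.......
...##..
..###..
..#v...
.......
.......
10) .......
.......
.......
...##..
..###..
..#.>..
.......
.......
11) .......
.......
.......
...##..
..###..
..#.#..
....v..
.......
12) .......
.......
.......
...##..
..###..
..#.#..
...<#..
.......
13) .......
.......
.......
...##..
..###..
..#^#..
...##..
.......
14) .......
.......
.......
...##..
..###..
..##>..
...##..
.......
15) .......
.......
.......
...##..
..##^..
..##...
...##..
.......
16) .......
.......
.......
...##..
..#<...
..##...
...##..
.......
17) .......
.......
.......
...##..
..#....
..#v...
...##..
.......
18) .......
.......
.......
...##..
..#....
..#.>..
...##..
.......
19) .......
.......
.......
...##..
..#....
..#.#..
...#v..
.......
20) .......
.......
.......
...##..
..#....
..#.#..
...#.>.
.......
21) .......
.......
.......
...##..
..#....
..#.#..
...#.#.
.....v.
22) .......
.......
.......
...##..
..#....
..#.#..
...#.#.
....<#.
23) .......
.......
.......
...##..
..#....
..#.#..
...#^#.
....##.
24) .......
.......
.......
...##..
..#....
..#.#..
...##>.
....##.
25) .......
.......
.......
...##..
..#....
..#.#^.
...##..
....##.
26) .......
.......
.......
...##..
..#....
..#.##>
...##..
....##.
27) .......
.......
.......
...##..
..#....
..#.###
...##.v
....##.
28) .......
.......
.......
...##..
..#....
..#.###
...##<#
....##.
29) .......
.......
.......
...##..
..#....
..#.#^#
...####
....##.
30) .......
.......
.......
...##..
..#....
..#.<.#
...####
....##.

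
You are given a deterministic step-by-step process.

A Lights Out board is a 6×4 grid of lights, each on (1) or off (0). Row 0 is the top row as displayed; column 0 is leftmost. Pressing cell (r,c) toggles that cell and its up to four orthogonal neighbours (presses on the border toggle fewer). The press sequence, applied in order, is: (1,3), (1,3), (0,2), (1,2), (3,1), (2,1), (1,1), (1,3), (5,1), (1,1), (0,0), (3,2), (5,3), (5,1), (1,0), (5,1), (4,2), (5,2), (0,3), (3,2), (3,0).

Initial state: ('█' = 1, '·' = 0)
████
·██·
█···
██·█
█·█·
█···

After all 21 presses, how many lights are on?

k=0  ████
·██·
█···
██·█
█·█·
█···
k=1  ███·
·█·█
█··█
██·█
█·█·
█···
k=2  ████
·██·
█···
██·█
█·█·
█···
k=3  █···
·█··
█···
██·█
█·█·
█···
k=4  █·█·
··██
█·█·
██·█
█·█·
█···
k=5  █·█·
··██
███·
··██
███·
█···
k=6  █·█·
·███
····
·███
███·
█···
k=7  ███·
█··█
·█··
·███
███·
█···
k=8  ████
█·█·
·█·█
·███
███·
█···
k=9  ████
█·█·
·█·█
·███
█·█·
·██·
k=10  █·██
·█··
···█
·███
█·█·
·██·
k=11  ·███
██··
···█
·███
█·█·
·██·
k=12  ·███
██··
··██
····
█···
·██·
k=13  ·███
██··
··██
····
█··█
·█·█
k=14  ·███
██··
··██
····
██·█
█·██
k=15  ████
····
█·██
····
██·█
█·██
k=16  ████
····
█·██
····
█··█
·█·█
k=17  ████
····
█·██
··█·
███·
·███
k=18  ████
····
█·██
··█·
██··
····
k=19  ██··
···█
█·██
··█·
██··
····
k=20  ██··
···█
█··█
·█·█
███·
····
k=21  ██··
···█
···█
█··█
·██·
····

8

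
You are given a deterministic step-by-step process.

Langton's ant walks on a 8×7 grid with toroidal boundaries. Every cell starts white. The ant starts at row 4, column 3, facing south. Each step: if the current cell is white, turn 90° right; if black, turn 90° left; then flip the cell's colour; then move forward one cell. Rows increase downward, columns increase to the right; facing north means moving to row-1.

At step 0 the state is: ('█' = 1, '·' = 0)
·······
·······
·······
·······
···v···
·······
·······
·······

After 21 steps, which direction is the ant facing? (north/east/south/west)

0) ·······
·······
·······
·······
···v···
·······
·······
·······
1) ·······
·······
·······
·······
··<█···
·······
·······
·······
2) ·······
·······
·······
··^····
··██···
·······
·······
·······
3) ·······
·······
·······
··█>···
··██···
·······
·······
·······
4) ·······
·······
·······
··██···
··█v···
·······
·······
·······
5) ·······
·······
·······
··██···
··█·>··
·······
·······
·······
6) ·······
·······
·······
··██···
··█·█··
····v··
·······
·······
7) ·······
·······
·······
··██···
··█·█··
···<█··
·······
·······
8) ·······
·······
·······
··██···
··█^█··
···██··
·······
·······
9) ·······
·······
·······
··██···
··██>··
···██··
·······
·······
10) ·······
·······
·······
··██^··
··██···
···██··
·······
·······
11) ·······
·······
·······
··███>·
··██···
···██··
·······
·······
12) ·······
·······
·······
··████·
··██·v·
···██··
·······
·······
13) ·······
·······
·······
··████·
··██<█·
···██··
·······
·······
14) ·······
·······
·······
··██^█·
··████·
···██··
·······
·······
15) ·······
·······
·······
··█<·█·
··████·
···██··
·······
·······
16) ·······
·······
·······
··█··█·
··█v██·
···██··
·······
·······
17) ·······
·······
·······
··█··█·
··█·>█·
···██··
·······
·······
18) ·······
·······
·······
··█·^█·
··█··█·
···██··
·······
·······
19) ·······
·······
·······
··█·█>·
··█··█·
···██··
·······
·······
20) ·······
·······
·····^·
··█·█··
··█··█·
···██··
·······
·······
21) ·······
·······
·····█>
··█·█··
··█··█·
···██··
·······
·······

east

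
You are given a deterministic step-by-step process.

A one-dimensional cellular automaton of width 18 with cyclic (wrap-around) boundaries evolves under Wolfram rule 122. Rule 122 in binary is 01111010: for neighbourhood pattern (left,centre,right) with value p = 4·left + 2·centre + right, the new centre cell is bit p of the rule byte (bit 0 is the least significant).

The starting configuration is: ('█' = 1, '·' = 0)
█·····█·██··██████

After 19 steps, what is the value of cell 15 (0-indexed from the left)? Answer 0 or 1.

0

t=0: █·····█·██··██████
t=1: ██···█·██████·····
t=2: ███·█·██····██···█
t=3: ··██·████··████·██
t=4: ██████··████··████
t=5: ·····████··████···
t=6: ····██··████··██··
t=7: ···██████··██████·
t=8: ··██····████····██
t=9: █████··██··██··███
t=10: ····████████████··
t=11: ···██··········██·
t=12: ··████········████
t=13: ███··██······██··█
t=14: ··██████····██████
t=15: ███····██··██····█
t=16: ··██··████████··██
t=17: ███████······█████
t=18: ······██····██····
t=19: ·····████··████···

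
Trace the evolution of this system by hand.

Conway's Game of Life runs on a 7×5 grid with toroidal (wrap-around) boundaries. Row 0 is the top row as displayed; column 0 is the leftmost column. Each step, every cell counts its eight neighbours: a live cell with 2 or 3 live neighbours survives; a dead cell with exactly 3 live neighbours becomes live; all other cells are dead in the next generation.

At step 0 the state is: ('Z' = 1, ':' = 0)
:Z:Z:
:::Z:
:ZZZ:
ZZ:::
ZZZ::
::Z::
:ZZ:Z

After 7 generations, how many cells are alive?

4

[0] :Z:Z:
:::Z:
:ZZZ:
ZZ:::
ZZZ::
::Z::
:ZZ:Z
[1] ZZ:ZZ
:Z:ZZ
ZZ:ZZ
:::ZZ
Z:Z::
:::::
ZZ:::
[2] :::Z:
:::::
:Z:::
:::::
:::ZZ
Z::::
:ZZ::
[3] ::Z::
:::::
:::::
:::::
::::Z
ZZZZZ
:ZZ::
[4] :ZZ::
:::::
:::::
:::::
:ZZ:Z
::::Z
::::Z
[5] :::::
:::::
:::::
:::::
Z::Z:
::::Z
Z::Z:
[6] :::::
:::::
:::::
:::::
::::Z
Z::Z:
::::Z
[7] :::::
:::::
:::::
:::::
::::Z
Z::Z:
::::Z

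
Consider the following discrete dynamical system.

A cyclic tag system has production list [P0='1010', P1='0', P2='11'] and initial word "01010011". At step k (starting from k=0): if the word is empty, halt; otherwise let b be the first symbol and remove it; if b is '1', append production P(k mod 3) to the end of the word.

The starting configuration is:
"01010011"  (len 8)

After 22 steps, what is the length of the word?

step 0: "01010011"  (len 8)
step 1: "1010011"  (len 7)
step 2: "0100110"  (len 7)
step 3: "100110"  (len 6)
step 4: "001101010"  (len 9)
step 5: "01101010"  (len 8)
step 6: "1101010"  (len 7)
step 7: "1010101010"  (len 10)
step 8: "0101010100"  (len 10)
step 9: "101010100"  (len 9)
step 10: "010101001010"  (len 12)
step 11: "10101001010"  (len 11)
step 12: "010100101011"  (len 12)
step 13: "10100101011"  (len 11)
step 14: "01001010110"  (len 11)
step 15: "1001010110"  (len 10)
step 16: "0010101101010"  (len 13)
step 17: "010101101010"  (len 12)
step 18: "10101101010"  (len 11)
step 19: "01011010101010"  (len 14)
step 20: "1011010101010"  (len 13)
step 21: "01101010101011"  (len 14)
step 22: "1101010101011"  (len 13)

13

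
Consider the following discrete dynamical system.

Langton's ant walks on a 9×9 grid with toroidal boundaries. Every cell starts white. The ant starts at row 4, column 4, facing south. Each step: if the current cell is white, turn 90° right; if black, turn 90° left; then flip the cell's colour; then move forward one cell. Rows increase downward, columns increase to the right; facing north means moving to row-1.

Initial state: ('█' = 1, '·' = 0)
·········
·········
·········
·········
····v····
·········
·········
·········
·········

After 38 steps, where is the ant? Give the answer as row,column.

[0] ·········
·········
·········
·········
····v····
·········
·········
·········
·········
[1] ·········
·········
·········
·········
···<█····
·········
·········
·········
·········
[2] ·········
·········
·········
···^·····
···██····
·········
·········
·········
·········
[3] ·········
·········
·········
···█>····
···██····
·········
·········
·········
·········
[4] ·········
·········
·········
···██····
···█v····
·········
·········
·········
·········
[5] ·········
·········
·········
···██····
···█·>···
·········
·········
·········
·········
[6] ·········
·········
·········
···██····
···█·█···
·····v···
·········
·········
·········
[7] ·········
·········
·········
···██····
···█·█···
····<█···
·········
·········
·········
[8] ·········
·········
·········
···██····
···█^█···
····██···
·········
·········
·········
[9] ·········
·········
·········
···██····
···██>···
····██···
·········
·········
·········
[10] ·········
·········
·········
···██^···
···██····
····██···
·········
·········
·········
[11] ·········
·········
·········
···███>··
···██····
····██···
·········
·········
·········
[12] ·········
·········
·········
···████··
···██·v··
····██···
·········
·········
·········
[13] ·········
·········
·········
···████··
···██<█··
····██···
·········
·········
·········
[14] ·········
·········
·········
···██^█··
···████··
····██···
·········
·········
·········
[15] ·········
·········
·········
···█<·█··
···████··
····██···
·········
·········
·········
[16] ·········
·········
·········
···█··█··
···█v██··
····██···
·········
·········
·········
[17] ·········
·········
·········
···█··█··
···█·>█··
····██···
·········
·········
·········
[18] ·········
·········
·········
···█·^█··
···█··█··
····██···
·········
·········
·········
[19] ·········
·········
·········
···█·█>··
···█··█··
····██···
·········
·········
·········
[20] ·········
·········
······^··
···█·█···
···█··█··
····██···
·········
·········
·········
[21] ·········
·········
······█>·
···█·█···
···█··█··
····██···
·········
·········
·········
[22] ·········
·········
······██·
···█·█·v·
···█··█··
····██···
·········
·········
·········
[23] ·········
·········
······██·
···█·█<█·
···█··█··
····██···
·········
·········
·········
[24] ·········
·········
······^█·
···█·███·
···█··█··
····██···
·········
·········
·········
[25] ·········
·········
·····<·█·
···█·███·
···█··█··
····██···
·········
·········
·········
[26] ·········
·····^···
·····█·█·
···█·███·
···█··█··
····██···
·········
·········
·········
[27] ·········
·····█>··
·····█·█·
···█·███·
···█··█··
····██···
·········
·········
·········
[28] ·········
·····██··
·····█v█·
···█·███·
···█··█··
····██···
·········
·········
·········
[29] ·········
·····██··
·····<██·
···█·███·
···█··█··
····██···
·········
·········
·········
[30] ·········
·····██··
······██·
···█·v██·
···█··█··
····██···
·········
·········
·········
[31] ·········
·····██··
······██·
···█··>█·
···█··█··
····██···
·········
·········
·········
[32] ·········
·····██··
······^█·
···█···█·
···█··█··
····██···
·········
·········
·········
[33] ·········
·····██··
·····<·█·
···█···█·
···█··█··
····██···
·········
·········
·········
[34] ·········
·····^█··
·····█·█·
···█···█·
···█··█··
····██···
·········
·········
·········
[35] ·········
····<·█··
·····█·█·
···█···█·
···█··█··
····██···
·········
·········
·········
[36] ····^····
····█·█··
·····█·█·
···█···█·
···█··█··
····██···
·········
·········
·········
[37] ····█>···
····█·█··
·····█·█·
···█···█·
···█··█··
····██···
·········
·········
·········
[38] ····██···
····█v█··
·····█·█·
···█···█·
···█··█··
····██···
·········
·········
·········

1,5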